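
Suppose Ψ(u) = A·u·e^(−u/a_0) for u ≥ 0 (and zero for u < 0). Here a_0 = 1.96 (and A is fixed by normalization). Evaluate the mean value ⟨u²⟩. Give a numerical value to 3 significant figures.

⟨u^2⟩ ≈ 11.5

⟨u²⟩ = ∫ u^2 |Ψ|² du over the full domain.
Recall ∫₀^∞ u^m e^(−u/β) du = m!·β^(m+1), since the A² factors cancel between numerator and denominator, ⟨u²⟩ = 3·a_0^2.
Putting a_0 = 1.96 gives 11.52.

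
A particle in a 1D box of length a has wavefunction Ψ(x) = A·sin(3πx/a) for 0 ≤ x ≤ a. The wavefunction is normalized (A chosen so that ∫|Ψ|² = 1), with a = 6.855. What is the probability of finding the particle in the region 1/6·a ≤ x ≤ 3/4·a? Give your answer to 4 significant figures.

P = ∫_{1/6·a}^{3/4·a} |Ψ(x)|² dx.
Since A² = 1/(a/2), this is the region integral divided by the full normalization integral.
Let u = x/a; then A² and the length scale cancel, so P = ∫_{1/6}^{3/4} sin(3·π·u)^2 du ÷ ∫_{0}^{1} sin(3·π·u)^2 du.
With ∫ sin(3·π·u)^2 du = u/2 - sin(6·π·u)/(12·π) + C, the region integral is 7/24 - 1/(12·π) and the full one is 1/2.
Evaluating gives P = (-2 + 7·π)/(12·π).

P ≈ 0.5303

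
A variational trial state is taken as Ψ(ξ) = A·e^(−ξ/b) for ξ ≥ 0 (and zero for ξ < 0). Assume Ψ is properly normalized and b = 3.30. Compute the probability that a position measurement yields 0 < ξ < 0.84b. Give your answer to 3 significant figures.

The probability is P = ∫ |Ψ|² dξ over [0, 0.84b].
Since A² = 1/(b/2), this is the region integral divided by the full normalization integral.
In terms of u = ξ/b (A² and the length scale cancel between numerator and denominator), P = [∫_{0}^{0.84} e^(-2·u) du] / [∫_{0}^{∞} e^(-2·u) du].
With ∫ e^(-2·u) du = -e^(-2·u)/2 + C, the region integral is 1/2 - e^(-42/25)/2 and the full one is 1/2.
Taking the ratio, P = 0.8136.

P ≈ 0.814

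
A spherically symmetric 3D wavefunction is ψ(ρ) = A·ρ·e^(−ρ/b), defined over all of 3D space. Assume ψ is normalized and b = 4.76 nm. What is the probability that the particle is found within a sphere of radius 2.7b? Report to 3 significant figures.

P ≈ 0.627

Integrate the radial probability density 4πρ²|ψ|² over ρ ≤ 2.7b.
The full normalization integral is A²·[3·π·b^5] = 1, fixing A².
In terms of u = ρ/b (A², 4π and the length scale all cancel between numerator and denominator), P = [∫_{0}^{2.7} u^4·e^(-2·u) du] / [∫_{0}^{∞} u^4·e^(-2·u) du].
Using ∫ u^4·e^(-2·u) du = -(u^4/2 + u^3 + 3·u^2/2 + 3·u/2 + 3/4)·e^(-2·u), the numerator is ≈ 0.47002 and the denominator is 3/4.
This evaluates to P = 0.6267.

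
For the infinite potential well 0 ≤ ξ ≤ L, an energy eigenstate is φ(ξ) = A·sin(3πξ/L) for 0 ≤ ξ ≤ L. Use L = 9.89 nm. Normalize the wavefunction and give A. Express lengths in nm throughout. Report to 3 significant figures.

A ≈ 0.450 nm^(-1/2)

Normalization requires ∫|φ|² dξ = 1, integrated from 0 to L.
With ∫₀^L sin²(nπξ/L) dξ = L/2, ∫|φ|² dξ = A²·(L/2).
Hence A² = 1/[L/2].
Substituting L = 9.89 gives A² = 0.2022, so A = 0.4497.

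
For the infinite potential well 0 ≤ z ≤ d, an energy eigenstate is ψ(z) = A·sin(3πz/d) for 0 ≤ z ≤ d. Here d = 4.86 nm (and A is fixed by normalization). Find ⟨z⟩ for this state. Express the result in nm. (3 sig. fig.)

⟨z⟩ = ∫ z |ψ|² dz over the full domain.
The ratio of the moment integral to the normalization integral gives ⟨z⟩ = d/2.
With d = 4.86, ⟨z⟩ = 2.430.

⟨z⟩ ≈ 2.43 nm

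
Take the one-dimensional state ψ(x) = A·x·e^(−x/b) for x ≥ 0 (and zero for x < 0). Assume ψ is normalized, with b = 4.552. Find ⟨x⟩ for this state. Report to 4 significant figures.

⟨x⟩ ≈ 6.828

The expectation value is the |ψ|²-weighted average of x: ∫ x|ψ|² dx.
Recall ∫₀^∞ x^m e^(−x/β) dx = m!·β^(m+1), the ratio of the moment integral to the normalization integral gives ⟨x⟩ = 3·b/2.
With b = 4.552, ⟨x⟩ = 6.8280.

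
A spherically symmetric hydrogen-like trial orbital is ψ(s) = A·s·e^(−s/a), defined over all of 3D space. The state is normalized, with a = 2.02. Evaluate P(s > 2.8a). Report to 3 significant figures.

P ≈ 0.342

Integrate the radial probability density 4πs²|ψ|² over s > 2.8a.
A² is fixed by ∫₀^∞ 4πs²|ψ|² ds = 1, i.e. A² = (3·π·a^5)^(−1).
Let u = s/a; then A², 4π and the length scale all cancel, so P = ∫_{2.8}^{∞} u^4·e^(-2·u) du ÷ ∫_{0}^{∞} u^4·e^(-2·u) du.
An antiderivative of u^4·e^(-2·u) is -(u^4/2 + u^3 + 3·u^2/2 + 3·u/2 + 3/4)·e^(-2·u); evaluating from 2.8 to ∞ gives ≈ 0.25661, while the full integral is 3/4.
Taking the ratio yields P = 0.3422.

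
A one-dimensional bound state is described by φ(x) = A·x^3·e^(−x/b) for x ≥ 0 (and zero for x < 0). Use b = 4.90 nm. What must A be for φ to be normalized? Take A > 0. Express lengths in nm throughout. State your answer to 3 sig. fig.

Require ∫ |φ|² dx = 1 over the whole domain.
∫|φ|² dx = A²·(45·b^7/8).
Setting this equal to 1 gives A² = 1/(45·b^7/8).
Plugging in b = 4.90 yields A = 0.001619.

A ≈ 0.00162 nm^(-7/2)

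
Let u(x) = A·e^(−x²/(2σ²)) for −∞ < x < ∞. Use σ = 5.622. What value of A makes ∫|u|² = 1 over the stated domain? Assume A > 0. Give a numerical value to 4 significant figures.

Require ∫ |u|² dx = 1 over the whole domain.
With ∫_{−∞}^{∞} x^(2m) e^(−αx²) dx = (2m−1)!!·√π / (2^m α^(m+1/2)), the integral (without the A² prefactor) comes out to √(π)·σ.
So A² = (√(π)·σ)^(−1).
With σ = 5.622: A² = 0.10035 and A = 0.31679.

A ≈ 0.3168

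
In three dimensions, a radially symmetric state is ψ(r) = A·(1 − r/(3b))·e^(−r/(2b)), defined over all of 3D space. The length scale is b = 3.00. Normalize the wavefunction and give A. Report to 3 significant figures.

We need A² ∫|f|² 4πr² dr = 1, taking the integral from 0 to ∞.
The angular integral contributes 4π, leaving ∫₀^∞ r²|ψ|² dr.
Recall ∫₀^∞ r^m e^(−r/β) dr = m!·β^(m+1), with ψ = A·(1 − r/(3b))·e^(−r/(2b)), the integral evaluates to A²·[8·π·b^3/3].
Substituting b = 3.00 gives A² = 0.004421, so A = 0.06649.

A ≈ 0.0665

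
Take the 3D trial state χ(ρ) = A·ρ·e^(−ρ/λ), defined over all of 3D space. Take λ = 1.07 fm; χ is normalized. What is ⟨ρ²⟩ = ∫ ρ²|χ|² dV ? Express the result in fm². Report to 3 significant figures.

⟨ρ^2⟩ ≈ 8.59 fm^2

⟨ρ²⟩ = ∫ ρ^2 |χ|² 4πρ² dρ over the full domain.
Since the A² factors cancel between numerator and denominator, ⟨ρ²⟩ = 15·λ^2/2.
Putting λ = 1.07 gives 8.587.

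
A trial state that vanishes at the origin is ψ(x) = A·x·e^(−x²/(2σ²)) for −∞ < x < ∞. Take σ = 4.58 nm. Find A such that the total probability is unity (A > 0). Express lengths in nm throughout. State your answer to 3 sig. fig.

A ≈ 0.108 nm^(-3/2)

The normalization condition is ∫|ψ|² dx = 1 from −∞ to ∞.
The integral (without the A² prefactor) comes out to √(π)·σ^3/2.
Hence A² = 1/[√(π)·σ^3/2].
Plugging in σ = 4.58 yields A = 0.1084.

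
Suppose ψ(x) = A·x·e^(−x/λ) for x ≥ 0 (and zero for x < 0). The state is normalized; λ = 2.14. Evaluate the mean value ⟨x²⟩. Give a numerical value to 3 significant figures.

By definition ⟨x²⟩ = ∫ x^2 |ψ(x)|² dx.
Using ∫₀^∞ xⁿ e^(−αx) dx = n!/αⁿ⁺¹, since the A² factors cancel between numerator and denominator, ⟨x²⟩ = 3·λ^2.
Putting λ = 2.14 gives 13.74.

⟨x^2⟩ ≈ 13.7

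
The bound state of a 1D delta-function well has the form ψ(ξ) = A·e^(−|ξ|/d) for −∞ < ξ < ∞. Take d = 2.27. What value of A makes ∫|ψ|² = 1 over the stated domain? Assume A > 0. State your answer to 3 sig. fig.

Normalization requires ∫|ψ|² dξ = 1, integrated from −∞ to ∞.
With ψ = A·e^(−|ξ|/d), the integral evaluates to A²·[d].
Hence A² = 1/[d].
Plugging in d = 2.27 yields A = 0.6637.

A ≈ 0.664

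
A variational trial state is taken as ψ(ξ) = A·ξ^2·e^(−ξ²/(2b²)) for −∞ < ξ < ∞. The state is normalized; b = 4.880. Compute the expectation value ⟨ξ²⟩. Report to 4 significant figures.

⟨ξ^2⟩ ≈ 59.54

By definition ⟨ξ²⟩ = ∫ ξ^2 |ψ(ξ)|² dξ.
The ratio of the moment integral to the normalization integral gives ⟨ξ²⟩ = 5·b^2/2.
With b = 4.880, ⟨ξ^2⟩ = 59.536.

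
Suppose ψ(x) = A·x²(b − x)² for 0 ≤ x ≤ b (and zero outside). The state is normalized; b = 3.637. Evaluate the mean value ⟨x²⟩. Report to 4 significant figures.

⟨x²⟩ = ∫ x^2 |ψ|² dx over the full domain.
Evaluating both integrals, ⟨x²⟩ = 3·b^2/11.
With b = 3.637, ⟨x^2⟩ = 3.6076.

⟨x^2⟩ ≈ 3.608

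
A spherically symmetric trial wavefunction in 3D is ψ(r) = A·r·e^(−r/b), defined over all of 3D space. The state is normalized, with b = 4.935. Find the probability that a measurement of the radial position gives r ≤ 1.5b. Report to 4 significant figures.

P = ∫ |ψ|² 4πr² dr over r ≤ 1.5b.
A² is fixed by ∫₀^∞ 4πr²|ψ|² dr = 1, i.e. A² = (3·π·b^5)^(−1).
Substituting u = r/b, A², 4π and the length scale all cancel in the ratio: P = ∫_{0}^{1.5} u^4·e^(-2·u) du / ∫_{0}^{∞} u^4·e^(-2·u) du.
With ∫ u^4·e^(-2·u) du = -(u^4/2 + u^3 + 3·u^2/2 + 3·u/2 + 3/4)·e^(-2·u) + C, the region integral is 3/4 - 393·e^(-3)/32 and the full one is 3/4.
This evaluates to P = 0.18474.

P ≈ 0.1847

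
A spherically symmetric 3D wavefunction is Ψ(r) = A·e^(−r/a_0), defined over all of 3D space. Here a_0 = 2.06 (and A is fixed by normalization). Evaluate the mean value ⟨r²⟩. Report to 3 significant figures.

The expectation value is the |Ψ|²-weighted average of r^2: ∫ r^2|Ψ|² 4πr² dr.
With ∫₀^∞ r^4 e^(−αr) dr = 4!/α^5, since the A² factors cancel between numerator and denominator, ⟨r²⟩ = 3·a_0^2.
With a_0 = 2.06, ⟨r^2⟩ = 12.73.

⟨r^2⟩ ≈ 12.7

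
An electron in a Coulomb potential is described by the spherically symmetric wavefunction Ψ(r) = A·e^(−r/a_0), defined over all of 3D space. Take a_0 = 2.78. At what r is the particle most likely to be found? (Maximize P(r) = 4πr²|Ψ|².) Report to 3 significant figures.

r ≈ 2.78

Set d/dr [P(r) = 4πr²|Ψ|²] = 0 and solve for r > 0.
Solving yields r = a_0.
With a_0 = 2.78, the most probable radial distance is 2.780.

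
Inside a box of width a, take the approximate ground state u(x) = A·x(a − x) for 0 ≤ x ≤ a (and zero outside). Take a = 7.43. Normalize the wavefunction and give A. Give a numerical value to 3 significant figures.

We need A² ∫|f|² dx = 1, taking the integral from 0 to a.
∫|u|² dx = A²·(a^5/30).
So A² = (a^5/30)^(−1).
With a = 7.43: A² = 0.001325 and A = 0.03640.

A ≈ 0.0364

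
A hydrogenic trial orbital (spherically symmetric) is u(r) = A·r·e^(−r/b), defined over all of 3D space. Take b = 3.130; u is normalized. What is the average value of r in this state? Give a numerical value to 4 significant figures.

By definition ⟨r⟩ = ∫ r |u(r)|² 4πr² dr.
Using ∫₀^∞ rⁿ e^(−αr) dr = n!/αⁿ⁺¹, the ratio of the moment integral to the normalization integral gives ⟨r⟩ = 5·b/2.
With b = 3.130, ⟨r⟩ = 7.8250.

⟨r⟩ ≈ 7.825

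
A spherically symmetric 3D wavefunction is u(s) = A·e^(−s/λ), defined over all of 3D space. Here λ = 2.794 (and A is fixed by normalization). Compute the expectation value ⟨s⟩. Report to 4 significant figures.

By definition ⟨s⟩ = ∫ s |u(s)|² 4πs² ds.
With ∫₀^∞ s^3 e^(−αs) ds = 3!/α^4, evaluating both integrals, ⟨s⟩ = 3·λ/2.
With λ = 2.794, ⟨s⟩ = 4.1910.

⟨s⟩ ≈ 4.191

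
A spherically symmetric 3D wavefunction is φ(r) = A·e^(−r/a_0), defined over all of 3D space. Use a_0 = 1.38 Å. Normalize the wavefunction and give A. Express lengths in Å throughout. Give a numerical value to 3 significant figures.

Normalization requires ∫|φ|² 4πr² dr = 1, integrated from 0 to ∞.
The angular integral contributes 4π, leaving ∫₀^∞ r²|φ|² dr.
∫|φ|² 4πr² dr = A²·(π·a_0^3).
Setting this equal to 1 gives A² = 1/(π·a_0^3).
Plugging in a_0 = 1.38 yields A = 0.3480.

A ≈ 0.348 Å^(-3/2)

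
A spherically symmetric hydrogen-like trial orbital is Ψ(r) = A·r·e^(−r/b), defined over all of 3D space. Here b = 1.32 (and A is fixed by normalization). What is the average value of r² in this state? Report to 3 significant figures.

⟨r²⟩ = ∫ r^2 |Ψ|² 4πr² dr over the full domain.
Evaluating both integrals, ⟨r²⟩ = 15·b^2/2.
Putting b = 1.32 gives 13.07.

⟨r^2⟩ ≈ 13.1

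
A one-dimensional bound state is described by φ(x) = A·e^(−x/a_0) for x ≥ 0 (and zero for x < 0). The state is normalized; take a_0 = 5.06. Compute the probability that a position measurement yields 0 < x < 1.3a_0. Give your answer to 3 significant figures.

P ≈ 0.926

The probability is P = ∫ |φ|² dx over [0, 1.3a_0].
With A² fixed by ∫|φ|² = 1, i.e. A² = (a_0/2)^(−1), substitute and integrate.
Substituting u = x/a_0, A² and the length scale cancel in the ratio: P = ∫_{0}^{1.3} e^(-2·u) du / ∫_{0}^{∞} e^(-2·u) du.
Using ∫ e^(-2·u) du = -e^(-2·u)/2, the numerator is 1/2 - e^(-13/5)/2 and the denominator is 1/2.
Taking the ratio, P = 0.9257.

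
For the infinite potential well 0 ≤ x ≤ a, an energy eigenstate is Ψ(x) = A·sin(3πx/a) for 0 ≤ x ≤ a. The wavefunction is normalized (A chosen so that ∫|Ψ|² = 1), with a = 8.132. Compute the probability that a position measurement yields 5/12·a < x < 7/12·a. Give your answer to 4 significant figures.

P = ∫_{5/12·a}^{7/12·a} |Ψ(x)|² dx.
Since A² = 1/(a/2), this is the region integral divided by the full normalization integral.
In terms of u = x/a (A² and the length scale cancel between numerator and denominator), P = [∫_{5/12}^{7/12} sin(3·π·u)^2 du] / [∫_{0}^{1} sin(3·π·u)^2 du].
With ∫ sin(3·π·u)^2 du = u/2 - sin(6·π·u)/(12·π) + C, the region integral is 1/(6·π) + 1/12 and the full one is 1/2.
Evaluating gives P = (2 + π)/(6·π).

P ≈ 0.2728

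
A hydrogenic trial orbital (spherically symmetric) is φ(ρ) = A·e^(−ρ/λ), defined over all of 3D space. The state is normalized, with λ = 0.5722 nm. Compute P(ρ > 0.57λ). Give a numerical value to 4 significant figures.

With dV = 4πρ²dρ, the probability is ∫|φ|² dV over ρ > 0.57λ.
A² is fixed by ∫₀^∞ 4πρ²|φ|² dρ = 1, i.e. A² = (π·λ^3)^(−1).
In terms of u = ρ/λ (A², 4π and the length scale all cancel between numerator and denominator), P = [∫_{0.57}^{∞} u^2·e^(-2·u) du] / [∫_{0}^{∞} u^2·e^(-2·u) du].
An antiderivative of u^2·e^(-2·u) is -(2·u^2 + 2·u + 1)·e^(-2·u)/4; evaluating from 0.57 to ∞ gives ≈ 0.223058, while the full integral is 1/4.
The region integral divided by the full integral gives P = 0.89223.

P ≈ 0.8922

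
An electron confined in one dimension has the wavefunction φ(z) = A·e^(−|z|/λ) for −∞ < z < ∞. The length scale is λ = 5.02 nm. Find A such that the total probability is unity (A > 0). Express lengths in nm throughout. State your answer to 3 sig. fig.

We need A² ∫|f|² dz = 1, taking the integral from −∞ to ∞.
With ∫₀^∞ z^0 e^(−αz) dz = 0!/α^1, carrying out the integral gives A² · λ.
Setting this equal to 1 gives A² = 1/(λ).
With λ = 5.02: A² = 0.1992 and A = 0.4463.

A ≈ 0.446 nm^(-1/2)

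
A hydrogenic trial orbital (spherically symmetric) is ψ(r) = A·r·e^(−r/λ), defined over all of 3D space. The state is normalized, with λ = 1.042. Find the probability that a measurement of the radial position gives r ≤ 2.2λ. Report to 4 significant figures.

P ≈ 0.4488

Integrate the radial probability density 4πr²|ψ|² over r ≤ 2.2λ.
Normalization gives A² = 1/(3·π·λ^5).
Substituting u = r/λ, A², 4π and the length scale all cancel in the ratio: P = ∫_{0}^{2.2} u^4·e^(-2·u) du / ∫_{0}^{∞} u^4·e^(-2·u) du.
An antiderivative of u^4·e^(-2·u) is -(u^4/2 + u^3 + 3·u^2/2 + 3·u/2 + 3/4)·e^(-2·u); evaluating from 0 to 2.2 gives ≈ 0.336612, while the full integral is 3/4.
Taking the ratio yields P = 0.44882.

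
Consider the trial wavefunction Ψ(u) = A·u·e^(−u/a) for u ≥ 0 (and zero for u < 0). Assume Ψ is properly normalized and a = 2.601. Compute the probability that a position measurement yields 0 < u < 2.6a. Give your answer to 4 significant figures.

The probability is P = ∫ |Ψ|² du over [0, 2.6a].
Since A² = 1/(a^3/4), this is the region integral divided by the full normalization integral.
Substituting t = u/a, A² and the length scale cancel in the ratio: P = ∫_{0}^{2.6} t^2·e^(-2·t) dt / ∫_{0}^{∞} t^2·e^(-2·t) dt.
With ∫ t^2·e^(-2·t) dt = -(2·t^2 + 2·t + 1)·e^(-2·t)/4 + C, the region integral is 1/4 - 493·e^(-26/5)/100 and the full one is 1/4.
This works out to P = 0.89121.

P ≈ 0.8912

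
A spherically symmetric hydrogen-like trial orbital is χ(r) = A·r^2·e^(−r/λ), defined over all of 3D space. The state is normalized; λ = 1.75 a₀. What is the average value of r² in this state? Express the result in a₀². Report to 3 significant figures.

⟨r^2⟩ ≈ 42.9 a₀^2

By definition ⟨r²⟩ = ∫ r^2 |χ(r)|² 4πr² dr.
Since the A² factors cancel between numerator and denominator, ⟨r²⟩ = 14·λ^2.
With λ = 1.75, ⟨r^2⟩ = 42.88.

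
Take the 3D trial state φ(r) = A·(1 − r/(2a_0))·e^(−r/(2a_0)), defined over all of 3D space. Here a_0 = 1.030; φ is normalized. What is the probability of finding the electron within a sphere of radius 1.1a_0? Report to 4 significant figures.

Integrate the radial probability density 4πr²|φ|² over r ≤ 1.1a_0.
Normalization gives A² = 1/(8·π·a_0^3).
Substituting u = r/a_0, A², 4π and the length scale all cancel in the ratio: P = ∫_{0}^{1.1} u^2·(1 - u/2)^2·e^(-u) du / ∫_{0}^{∞} u^2·(1 - u/2)^2·e^(-u) du.
With ∫ u^2·(1 - u/2)^2·e^(-u) du = -(u^4/4 + u^2 + 2·u + 2)·e^(-u) + C, the region integral is ≈ 0.0773283 and the full one is 2.
Taking the ratio yields P = 0.038664.

P ≈ 0.03866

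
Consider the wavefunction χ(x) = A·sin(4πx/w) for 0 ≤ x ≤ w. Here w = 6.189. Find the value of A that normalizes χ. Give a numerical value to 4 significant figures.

A ≈ 0.5685

Require ∫ |χ|² dx = 1 over the whole domain.
With ∫₀^w sin²(nπx/w) dx = w/2, carrying out the integral gives A² · w/2.
Setting this equal to 1 gives A² = 1/(w/2).
With w = 6.189: A² = 0.32315 and A = 0.56847.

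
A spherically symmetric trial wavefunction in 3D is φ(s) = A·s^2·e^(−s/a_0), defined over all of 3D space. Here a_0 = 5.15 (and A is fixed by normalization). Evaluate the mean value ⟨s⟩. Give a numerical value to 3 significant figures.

By definition ⟨s⟩ = ∫ s |φ(s)|² 4πs² ds.
Since the A² factors cancel between numerator and denominator, ⟨s⟩ = 7·a_0/2.
With a_0 = 5.15, ⟨s⟩ = 18.03.

⟨s⟩ ≈ 18.0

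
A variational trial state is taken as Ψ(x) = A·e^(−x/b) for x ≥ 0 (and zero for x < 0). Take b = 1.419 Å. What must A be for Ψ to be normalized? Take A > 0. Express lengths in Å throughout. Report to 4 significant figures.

Require ∫ |Ψ|² dx = 1 over the whole domain.
∫|Ψ|² dx = A²·(b/2).
Plugging in b = 1.419 yields A = 1.1872.

A ≈ 1.187 Å^(-1/2)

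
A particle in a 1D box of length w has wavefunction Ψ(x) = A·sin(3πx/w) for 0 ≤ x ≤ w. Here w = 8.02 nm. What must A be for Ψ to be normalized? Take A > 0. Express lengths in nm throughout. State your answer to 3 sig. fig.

We need A² ∫|f|² dx = 1, taking the integral from 0 to w.
With ∫₀^w sin²(nπx/w) dx = w/2, ∫|Ψ|² dx = A²·(w/2).
With w = 8.02: A² = 0.2494 and A = 0.4994.

A ≈ 0.499 nm^(-1/2)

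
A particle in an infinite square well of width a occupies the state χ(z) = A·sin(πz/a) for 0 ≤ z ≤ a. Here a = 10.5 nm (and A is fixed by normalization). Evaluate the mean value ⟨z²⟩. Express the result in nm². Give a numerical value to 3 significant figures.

The expectation value is the |χ|²-weighted average of z^2: ∫ z^2|χ|² dz.
With ∫₀^a sin²(nπz/a) dz = a/2, since the A² factors cancel between numerator and denominator, ⟨z²⟩ = -a^2/(2·π^2) + a^2/3.
With a = 10.5, ⟨z^2⟩ = 31.16.

⟨z^2⟩ ≈ 31.2 nm^2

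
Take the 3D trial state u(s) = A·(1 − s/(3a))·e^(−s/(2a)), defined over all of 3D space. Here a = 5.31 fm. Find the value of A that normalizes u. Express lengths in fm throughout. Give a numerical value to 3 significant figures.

A ≈ 0.0282 fm^(-3/2)

Require ∫ |u|² 4πs² ds = 1 over the whole domain.
In 3D with spherical symmetry the volume element is 4πs² ds.
Using ∫₀^∞ sⁿ e^(−αs) ds = n!/αⁿ⁺¹, the integral (without the A² prefactor) comes out to 8·π·a^3/3.
Hence A² = 1/[8·π·a^3/3].
With a = 5.31: A² = 0.0007973 and A = 0.02824.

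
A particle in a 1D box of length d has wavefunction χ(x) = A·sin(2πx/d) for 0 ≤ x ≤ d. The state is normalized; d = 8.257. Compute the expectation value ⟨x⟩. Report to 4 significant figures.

⟨x⟩ ≈ 4.129

By definition ⟨x⟩ = ∫ x |χ(x)|² dx.
Using sin²θ = (1 − cos 2θ)/2, the ratio of the moment integral to the normalization integral gives ⟨x⟩ = d/2.
Putting d = 8.257 gives 4.1285.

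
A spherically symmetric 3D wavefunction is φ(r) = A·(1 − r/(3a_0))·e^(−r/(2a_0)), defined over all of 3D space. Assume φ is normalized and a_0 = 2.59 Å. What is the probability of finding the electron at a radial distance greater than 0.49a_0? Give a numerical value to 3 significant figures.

P ≈ 0.968

With dV = 4πr²dr, the probability is ∫|φ|² dV over r > 0.49a_0.
Normalization gives A² = 1/(8·π·a_0^3/3).
Substituting u = r/a_0, A², 4π and the length scale all cancel in the ratio: P = ∫_{0.49}^{∞} u^2·(1 - u/3)^2·e^(-u) du / ∫_{0}^{∞} u^2·(1 - u/3)^2·e^(-u) du.
With ∫ u^2·(1 - u/3)^2·e^(-u) du = (-u^4 + 2·u^3 - 3·u^2 - 6·u - 6)·e^(-u)/9 + C, the region integral is ≈ 0.64548 and the full one is 2/3.
Taking the ratio yields P = 0.9682.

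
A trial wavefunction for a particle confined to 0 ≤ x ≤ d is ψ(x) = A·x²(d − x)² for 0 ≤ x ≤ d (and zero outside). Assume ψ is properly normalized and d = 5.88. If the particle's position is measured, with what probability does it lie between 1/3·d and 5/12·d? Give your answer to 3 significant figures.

P ≈ 0.157

|ψ|² is the probability density, so P = ∫_{1/3·d}^{5/12·d} |ψ|² dx.
With A² fixed by ∫|ψ|² = 1, i.e. A² = (d^9/630)^(−1), substitute and integrate.
In terms of u = x/d (A² and the length scale cancel between numerator and denominator), P = [∫_{1/3}^{5/12} u^4·(1 - u)^4 du] / [∫_{0}^{1} u^4·(1 - u)^4 du].
Using ∫ u^4·(1 - u)^4 du = u^5·(70·u^4 - 315·u^3 + 540·u^2 - 420·u + 126)/630, the numerator is ≈ 0.00024997 and the denominator is 1/630.
Evaluating gives P = 0.1575.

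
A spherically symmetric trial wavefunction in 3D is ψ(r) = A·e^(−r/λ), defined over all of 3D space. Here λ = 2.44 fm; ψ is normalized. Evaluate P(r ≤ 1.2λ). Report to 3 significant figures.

Integrate the radial probability density 4πr²|ψ|² over r ≤ 1.2λ.
A² is fixed by ∫₀^∞ 4πr²|ψ|² dr = 1, i.e. A² = (π·λ^3)^(−1).
In terms of u = r/λ (A², 4π and the length scale all cancel between numerator and denominator), P = [∫_{0}^{1.2} u^2·e^(-2·u) du] / [∫_{0}^{∞} u^2·e^(-2·u) du].
Using ∫ u^2·e^(-2·u) du = -(2·u^2 + 2·u + 1)·e^(-2·u)/4, the numerator is 1/4 - 157·e^(-12/5)/100 and the denominator is 1/4.
Taking the ratio yields P = 0.4303.

P ≈ 0.430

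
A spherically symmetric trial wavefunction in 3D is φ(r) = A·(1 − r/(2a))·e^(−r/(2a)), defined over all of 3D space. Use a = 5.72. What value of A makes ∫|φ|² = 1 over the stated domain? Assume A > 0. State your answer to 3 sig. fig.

A ≈ 0.0146

Normalization requires ∫|φ|² 4πr² dr = 1, integrated from 0 to ∞.
With ∫₀^∞ r^4 e^(−αr) dr = 4!/α^5, ∫|φ|² 4πr² dr = A²·(8·π·a^3).
Hence A² = 1/[8·π·a^3].
With a = 5.72: A² = 0.0002126 and A = 0.01458.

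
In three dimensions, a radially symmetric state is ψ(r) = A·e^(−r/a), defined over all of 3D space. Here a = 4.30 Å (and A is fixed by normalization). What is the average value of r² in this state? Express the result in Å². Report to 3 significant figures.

⟨r²⟩ = ∫ r^2 |ψ|² 4πr² dr over the full domain.
With ∫₀^∞ r^4 e^(−αr) dr = 4!/α^5, the ratio of the moment integral to the normalization integral gives ⟨r²⟩ = 3·a^2.
Putting a = 4.30 gives 55.47.

⟨r^2⟩ ≈ 55.5 Å^2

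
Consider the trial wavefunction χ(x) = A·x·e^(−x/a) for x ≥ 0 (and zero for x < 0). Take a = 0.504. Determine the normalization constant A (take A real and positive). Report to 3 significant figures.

A ≈ 5.59

The normalization condition is ∫|χ|² dx = 1 from 0 to ∞.
∫|χ|² dx = A²·(a^3/4).
Setting this equal to 1 gives A² = 1/(a^3/4).
With a = 0.504: A² = 31.24 and A = 5.590.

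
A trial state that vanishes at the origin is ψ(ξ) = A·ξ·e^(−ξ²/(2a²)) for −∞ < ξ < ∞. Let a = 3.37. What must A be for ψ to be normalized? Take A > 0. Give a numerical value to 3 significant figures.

A ≈ 0.172

Require ∫ |ψ|² dξ = 1 over the whole domain.
With ψ = A·ξ·e^(−ξ²/(2a²)), the integral evaluates to A²·[√(π)·a^3/2].
Plugging in a = 3.37 yields A = 0.1717.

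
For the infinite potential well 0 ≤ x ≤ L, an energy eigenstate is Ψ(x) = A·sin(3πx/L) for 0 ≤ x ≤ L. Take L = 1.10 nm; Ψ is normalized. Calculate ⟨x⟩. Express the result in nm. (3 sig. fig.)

⟨x⟩ ≈ 0.550 nm

The expectation value is the |Ψ|²-weighted average of x: ∫ x|Ψ|² dx.
Evaluating both integrals, ⟨x⟩ = L/2.
Putting L = 1.10 gives 0.5500.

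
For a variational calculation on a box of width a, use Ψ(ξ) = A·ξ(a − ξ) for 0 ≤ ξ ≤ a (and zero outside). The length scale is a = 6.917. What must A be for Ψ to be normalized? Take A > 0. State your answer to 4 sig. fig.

Require ∫ |Ψ|² dξ = 1 over the whole domain.
Carrying out the integral gives A² · a^5/30.
Setting this equal to 1 gives A² = 1/(a^5/30).
Plugging in a = 6.917 yields A = 0.043528.

A ≈ 0.04353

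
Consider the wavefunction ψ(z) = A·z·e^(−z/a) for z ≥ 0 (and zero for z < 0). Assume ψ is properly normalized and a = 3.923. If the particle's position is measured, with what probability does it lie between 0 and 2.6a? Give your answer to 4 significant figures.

P ≈ 0.8912

P = ∫_{0}^{2.6a} |ψ(z)|² dz.
Since A² = 1/(a^3/4), this is the region integral divided by the full normalization integral.
Substituting u = z/a, A² and the length scale cancel in the ratio: P = ∫_{0}^{2.6} u^2·e^(-2·u) du / ∫_{0}^{∞} u^2·e^(-2·u) du.
With ∫ u^2·e^(-2·u) du = -(2·u^2 + 2·u + 1)·e^(-2·u)/4 + C, the region integral is 1/4 - 493·e^(-26/5)/100 and the full one is 1/4.
This works out to P = 0.89121.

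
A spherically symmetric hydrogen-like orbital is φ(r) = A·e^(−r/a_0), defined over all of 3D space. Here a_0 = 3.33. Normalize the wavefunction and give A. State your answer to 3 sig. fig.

A ≈ 0.0928

Normalization requires ∫|φ|² 4πr² dr = 1, integrated from 0 to ∞.
The angular integral contributes 4π, leaving ∫₀^∞ r²|φ|² dr.
The integral (without the A² prefactor) comes out to π·a_0^3.
Plugging in a_0 = 3.33 yields A = 0.09285.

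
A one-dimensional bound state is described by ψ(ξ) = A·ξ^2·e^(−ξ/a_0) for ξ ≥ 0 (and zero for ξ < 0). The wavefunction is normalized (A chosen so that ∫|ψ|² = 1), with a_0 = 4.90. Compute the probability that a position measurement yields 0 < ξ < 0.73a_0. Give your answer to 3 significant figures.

P ≈ 0.0168

|ψ|² is the probability density, so P = ∫_{0}^{0.73a_0} |ψ|² dξ.
Since A² = 1/(3·a_0^5/4), this is the region integral divided by the full normalization integral.
Substituting u = ξ/a_0, A² and the length scale cancel in the ratio: P = ∫_{0}^{0.73} u^4·e^(-2·u) du / ∫_{0}^{∞} u^4·e^(-2·u) du.
An antiderivative of u^4·e^(-2·u) is -(u^4/2 + u^3 + 3·u^2/2 + 3·u/2 + 3/4)·e^(-2·u); evaluating from 0 to 0.73 gives ≈ 0.012567, while the full integral is 3/4.
Evaluating gives P = 0.01676.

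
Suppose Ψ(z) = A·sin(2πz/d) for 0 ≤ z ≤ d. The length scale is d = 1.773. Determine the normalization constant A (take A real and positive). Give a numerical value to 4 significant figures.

A ≈ 1.062

The normalization condition is ∫|Ψ|² dz = 1 from 0 to d.
Using sin²θ = (1 − cos 2θ)/2, with Ψ = A·sin(2πz/d), the integral evaluates to A²·[d/2].
Setting this equal to 1 gives A² = 1/(d/2).
Substituting d = 1.773 gives A² = 1.1280, so A = 1.0621.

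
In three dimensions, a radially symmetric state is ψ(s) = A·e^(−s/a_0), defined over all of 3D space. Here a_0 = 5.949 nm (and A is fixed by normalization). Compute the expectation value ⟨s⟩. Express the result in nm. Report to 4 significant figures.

By definition ⟨s⟩ = ∫ s |ψ(s)|² 4πs² ds.
Evaluating both integrals, ⟨s⟩ = 3·a_0/2.
With a_0 = 5.949, ⟨s⟩ = 8.9235.

⟨s⟩ ≈ 8.924 nm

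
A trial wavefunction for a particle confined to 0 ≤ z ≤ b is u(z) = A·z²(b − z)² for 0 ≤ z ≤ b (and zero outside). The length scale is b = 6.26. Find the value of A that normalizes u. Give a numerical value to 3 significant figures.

Normalization requires ∫|u|² dz = 1, integrated from 0 to b.
The integral (without the A² prefactor) comes out to b^9/630.
Setting this equal to 1 gives A² = 1/(b^9/630).
With b = 6.26: A² = 0.00004267 and A = 0.006533.

A ≈ 0.00653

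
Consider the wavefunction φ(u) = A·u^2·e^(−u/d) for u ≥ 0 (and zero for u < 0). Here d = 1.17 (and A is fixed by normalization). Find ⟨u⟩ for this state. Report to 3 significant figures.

⟨u⟩ ≈ 2.93

By definition ⟨u⟩ = ∫ u |φ(u)|² du.
Using ∫₀^∞ uⁿ e^(−αu) du = n!/αⁿ⁺¹, the ratio of the moment integral to the normalization integral gives ⟨u⟩ = 5·d/2.
With d = 1.17, ⟨u⟩ = 2.925.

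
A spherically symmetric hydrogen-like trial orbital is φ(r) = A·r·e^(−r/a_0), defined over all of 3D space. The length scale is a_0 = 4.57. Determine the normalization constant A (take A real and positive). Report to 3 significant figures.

A ≈ 0.00730

Normalization requires ∫|φ|² 4πr² dr = 1, integrated from 0 to ∞.
In 3D with spherical symmetry the volume element is 4πr² dr.
Recall ∫₀^∞ r^m e^(−r/β) dr = m!·β^(m+1), ∫|φ|² 4πr² dr = A²·(3·π·a_0^5).
Plugging in a_0 = 4.57 yields A = 0.007296.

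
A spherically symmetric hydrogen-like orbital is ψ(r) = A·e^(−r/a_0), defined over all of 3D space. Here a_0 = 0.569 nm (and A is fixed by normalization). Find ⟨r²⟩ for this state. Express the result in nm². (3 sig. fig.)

The expectation value is the |ψ|²-weighted average of r^2: ∫ r^2|ψ|² 4πr² dr.
With ∫₀^∞ r^4 e^(−αr) dr = 4!/α^5, the ratio of the moment integral to the normalization integral gives ⟨r²⟩ = 3·a_0^2.
Putting a_0 = 0.569 gives 0.9713.

⟨r^2⟩ ≈ 0.971 nm^2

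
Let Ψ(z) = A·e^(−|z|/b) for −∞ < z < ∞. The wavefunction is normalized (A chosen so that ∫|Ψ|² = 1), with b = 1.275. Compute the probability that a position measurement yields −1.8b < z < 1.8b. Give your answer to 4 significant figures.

|Ψ|² is the probability density, so P = ∫_{−1.8b}^{1.8b} |Ψ|² dz.
Since A² = 1/(b), this is the region integral divided by the full normalization integral.
By symmetry take twice the z ≥ 0 contribution in numerator and denominator; the 2's cancel. In terms of u = z/b (A² and the length scale cancel between numerator and denominator), P = [∫_{0}^{1.8} e^(-2·u) du] / [∫_{0}^{∞} e^(-2·u) du].
With ∫ e^(-2·u) du = -e^(-2·u)/2 + C, the region integral is 1/2 - e^(-18/5)/2 and the full one is 1/2.
This works out to P = 0.97268.

P ≈ 0.9727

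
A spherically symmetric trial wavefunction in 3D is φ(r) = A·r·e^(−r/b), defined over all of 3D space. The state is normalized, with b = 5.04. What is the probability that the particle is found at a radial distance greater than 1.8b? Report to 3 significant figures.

Integrate the radial probability density 4πr²|φ|² over r > 1.8b.
The full normalization integral is A²·[3·π·b^5] = 1, fixing A².
In terms of u = r/b (A², 4π and the length scale all cancel between numerator and denominator), P = [∫_{1.8}^{∞} u^4·e^(-2·u) du] / [∫_{0}^{∞} u^4·e^(-2·u) du].
With ∫ u^4·e^(-2·u) du = -(u^4/2 + u^3 + 3·u^2/2 + 3·u/2 + 3/4)·e^(-2·u) + C, the region integral is ≈ 0.52983 and the full one is 3/4.
Taking the ratio yields P = 0.7064.

P ≈ 0.706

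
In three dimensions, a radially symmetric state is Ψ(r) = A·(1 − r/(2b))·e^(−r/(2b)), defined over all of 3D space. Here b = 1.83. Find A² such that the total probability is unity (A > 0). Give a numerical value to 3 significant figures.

A^2 ≈ 0.00649

The normalization condition is ∫|Ψ|² 4πr² dr = 1 from 0 to ∞.
The angular integral contributes 4π, leaving ∫₀^∞ r²|Ψ|² dr.
Recall ∫₀^∞ r^m e^(−r/β) dr = m!·β^(m+1), carrying out the integral gives A² · 8·π·b^3.
Hence A² = 1/[8·π·b^3].
Substituting b = 1.83 gives A² = 0.006492, so A = 0.08058.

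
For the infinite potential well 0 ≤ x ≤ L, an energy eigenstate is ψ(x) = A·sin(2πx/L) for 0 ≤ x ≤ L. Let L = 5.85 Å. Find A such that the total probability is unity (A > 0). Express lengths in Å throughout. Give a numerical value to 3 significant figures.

We need A² ∫|f|² dx = 1, taking the integral from 0 to L.
With ∫₀^L sin²(nπx/L) dx = L/2, the integral (without the A² prefactor) comes out to L/2.
Hence A² = 1/[L/2].
Substituting L = 5.85 gives A² = 0.3419, so A = 0.5847.

A ≈ 0.585 Å^(-1/2)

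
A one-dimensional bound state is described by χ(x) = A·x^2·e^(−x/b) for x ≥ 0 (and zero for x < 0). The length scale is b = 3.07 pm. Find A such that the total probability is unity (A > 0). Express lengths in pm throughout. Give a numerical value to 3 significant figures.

A ≈ 0.0699 pm^(-5/2)

We need A² ∫|f|² dx = 1, taking the integral from 0 to ∞.
Using ∫₀^∞ xⁿ e^(−αx) dx = n!/αⁿ⁺¹, the integral (without the A² prefactor) comes out to 3·b^5/4.
Hence A² = 1/[3·b^5/4].
Substituting b = 3.07 gives A² = 0.004889, so A = 0.06992.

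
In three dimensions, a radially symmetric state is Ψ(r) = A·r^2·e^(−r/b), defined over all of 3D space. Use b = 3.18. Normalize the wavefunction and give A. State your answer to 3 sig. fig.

We need A² ∫|f|² 4πr² dr = 1, taking the integral from 0 to ∞.
The angular integral contributes 4π, leaving ∫₀^∞ r²|Ψ|² dr.
With ∫₀^∞ r^6 e^(−αr) dr = 6!/α^7, carrying out the integral gives A² · 45·π·b^7/2.
Setting this equal to 1 gives A² = 1/(45·π·b^7/2).
Substituting b = 3.18 gives A² = 0.000004302, so A = 0.002074.

A ≈ 0.00207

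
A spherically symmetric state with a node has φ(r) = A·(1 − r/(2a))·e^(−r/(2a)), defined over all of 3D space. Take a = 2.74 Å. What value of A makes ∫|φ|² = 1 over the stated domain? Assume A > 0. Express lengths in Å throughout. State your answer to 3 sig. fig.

Normalization requires ∫|φ|² 4πr² dr = 1, integrated from 0 to ∞.
In 3D with spherical symmetry the volume element is 4πr² dr.
∫|φ|² 4πr² dr = A²·(8·π·a^3).
Setting this equal to 1 gives A² = 1/(8·π·a^3).
Plugging in a = 2.74 yields A = 0.04398.

A ≈ 0.0440 Å^(-3/2)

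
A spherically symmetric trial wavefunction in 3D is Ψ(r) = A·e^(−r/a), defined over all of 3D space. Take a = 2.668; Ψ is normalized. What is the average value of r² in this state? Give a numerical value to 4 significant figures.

⟨r^2⟩ ≈ 21.35

⟨r²⟩ = ∫ r^2 |Ψ|² 4πr² dr over the full domain.
The ratio of the moment integral to the normalization integral gives ⟨r²⟩ = 3·a^2.
With a = 2.668, ⟨r^2⟩ = 21.355.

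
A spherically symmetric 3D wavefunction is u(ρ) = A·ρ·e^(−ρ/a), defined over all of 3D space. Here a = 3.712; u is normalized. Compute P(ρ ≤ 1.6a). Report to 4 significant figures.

P ≈ 0.2194

P = ∫ |u|² 4πρ² dρ over ρ ≤ 1.6a.
A² is fixed by ∫₀^∞ 4πρ²|u|² dρ = 1, i.e. A² = (3·π·a^5)^(−1).
Substituting t = ρ/a, A², 4π and the length scale all cancel in the ratio: P = ∫_{0}^{1.6} t^4·e^(-2·t) dt / ∫_{0}^{∞} t^4·e^(-2·t) dt.
Using ∫ t^4·e^(-2·t) dt = -(t^4/2 + t^3 + 3·t^2/2 + 3·t/2 + 3/4)·e^(-2·t), the numerator is ≈ 0.164541 and the denominator is 3/4.
This evaluates to P = 0.21939.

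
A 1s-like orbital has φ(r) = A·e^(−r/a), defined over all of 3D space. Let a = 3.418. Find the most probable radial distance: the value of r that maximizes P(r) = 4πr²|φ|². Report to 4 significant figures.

The maximum of P(r) = 4πr²|φ|² occurs where its derivative vanishes.
This gives r = a.
With a = 3.418, the most probable radial distance is 3.4180.

r ≈ 3.418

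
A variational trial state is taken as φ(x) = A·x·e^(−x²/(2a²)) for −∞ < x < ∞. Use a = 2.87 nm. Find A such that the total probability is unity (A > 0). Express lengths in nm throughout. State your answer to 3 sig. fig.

Require ∫ |φ|² dx = 1 over the whole domain.
Using the Gaussian integral ∫_{−∞}^{∞} e^(−αx²) dx = √(π/α), with φ = A·x·e^(−x²/(2a²)), the integral evaluates to A²·[√(π)·a^3/2].
With a = 2.87: A² = 0.04773 and A = 0.2185.

A ≈ 0.218 nm^(-3/2)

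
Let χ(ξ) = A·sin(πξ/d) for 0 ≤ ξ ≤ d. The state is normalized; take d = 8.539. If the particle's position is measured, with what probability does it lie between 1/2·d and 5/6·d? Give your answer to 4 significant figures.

|χ|² is the probability density, so P = ∫_{1/2·d}^{5/6·d} |χ|² dξ.
With A² fixed by ∫|χ|² = 1, i.e. A² = (d/2)^(−1), substitute and integrate.
Let u = ξ/d; then A² and the length scale cancel, so P = ∫_{1/2}^{5/6} sin(π·u)^2 du ÷ ∫_{0}^{1} sin(π·u)^2 du.
With ∫ sin(π·u)^2 du = u/2 - sin(2·π·u)/(4·π) + C, the region integral is √(3)/(8·π) + 1/6 and the full one is 1/2.
The result is P = (√(3)/4 + π/3)/π.

P ≈ 0.4712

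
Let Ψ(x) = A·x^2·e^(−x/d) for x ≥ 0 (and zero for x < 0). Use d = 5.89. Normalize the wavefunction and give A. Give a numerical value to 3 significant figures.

Require ∫ |Ψ|² dx = 1 over the whole domain.
Recall ∫₀^∞ x^m e^(−x/β) dx = m!·β^(m+1), carrying out the integral gives A² · 3·d^5/4.
With d = 5.89: A² = 0.0001881 and A = 0.01371.

A ≈ 0.0137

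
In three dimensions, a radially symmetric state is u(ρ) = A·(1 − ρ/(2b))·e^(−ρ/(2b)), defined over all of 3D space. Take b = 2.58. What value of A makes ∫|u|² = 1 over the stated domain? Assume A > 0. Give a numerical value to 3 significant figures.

A ≈ 0.0481

The normalization condition is ∫|u|² 4πρ² dρ = 1 from 0 to ∞.
In 3D with spherical symmetry the volume element is 4πρ² dρ.
Using ∫₀^∞ ρⁿ e^(−αρ) dρ = n!/αⁿ⁺¹, with u = A·(1 − ρ/(2b))·e^(−ρ/(2b)), the integral evaluates to A²·[8·π·b^3].
Substituting b = 2.58 gives A² = 0.002317, so A = 0.04813.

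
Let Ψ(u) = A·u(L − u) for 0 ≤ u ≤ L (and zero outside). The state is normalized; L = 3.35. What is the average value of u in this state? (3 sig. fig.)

By definition ⟨u⟩ = ∫ u |Ψ(u)|² du.
Expanding the polynomial and integrating term by term, evaluating both integrals, ⟨u⟩ = L/2.
With L = 3.35, ⟨u⟩ = 1.675.

⟨u⟩ ≈ 1.68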